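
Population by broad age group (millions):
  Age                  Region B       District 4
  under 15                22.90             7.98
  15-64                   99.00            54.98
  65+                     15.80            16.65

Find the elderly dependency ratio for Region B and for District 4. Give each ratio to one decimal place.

Region B: 16.0
District 4: 30.3

Region B: 15.80 / 99.00 × 100 = 16.0
District 4: 16.65 / 54.98 × 100 = 30.3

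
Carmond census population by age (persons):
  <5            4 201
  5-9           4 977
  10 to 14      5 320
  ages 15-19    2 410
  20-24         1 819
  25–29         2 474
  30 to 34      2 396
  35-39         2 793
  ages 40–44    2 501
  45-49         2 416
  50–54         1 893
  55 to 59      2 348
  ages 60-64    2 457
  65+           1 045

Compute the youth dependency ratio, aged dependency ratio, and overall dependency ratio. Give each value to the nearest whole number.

0–14: 4 201 + 4 977 + 5 320 = 14 498
15–64: 2 410 + 1 819 + 2 474 + 2 396 + 2 793 + 2 501 + 2 416 + 1 893 + 2 348 + 2 457 = 23 507
65+: 1 045
Youth dependency ratio = 14 498 / 23 507 × 100 = 62
Old-age dependency ratio = 1 045 / 23 507 × 100 = 4
Total dependency ratio = (14 498 + 1 045) / 23 507 × 100 = 15 543 / 23 507 × 100 = 66

Youth dependency ratio: 62
Old-age dependency ratio: 4
Total dependency ratio: 66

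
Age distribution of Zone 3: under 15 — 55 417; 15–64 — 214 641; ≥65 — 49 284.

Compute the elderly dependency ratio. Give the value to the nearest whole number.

Old-age dependency ratio = 49 284 / 214 641 × 100 = 23

Old-age dependency ratio: 23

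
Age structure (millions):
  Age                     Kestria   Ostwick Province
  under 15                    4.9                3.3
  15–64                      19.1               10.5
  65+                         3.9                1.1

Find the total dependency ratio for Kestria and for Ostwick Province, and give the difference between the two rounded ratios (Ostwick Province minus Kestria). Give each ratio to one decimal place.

Kestria: (4.9 + 3.9) / 19.1 × 100 = 8.8 / 19.1 × 100 = 46.1
Ostwick Province: (3.3 + 1.1) / 10.5 × 100 = 4.4 / 10.5 × 100 = 41.9

Kestria: 46.1
Ostwick Province: 41.9
Difference: -4.2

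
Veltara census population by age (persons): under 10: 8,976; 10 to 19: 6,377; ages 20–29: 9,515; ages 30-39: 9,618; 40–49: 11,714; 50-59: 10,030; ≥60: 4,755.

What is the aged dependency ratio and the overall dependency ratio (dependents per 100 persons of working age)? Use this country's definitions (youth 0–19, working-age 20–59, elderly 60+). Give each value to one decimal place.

0–19: 8,976 + 6,377 = 15,353
20–59: 9,515 + 9,618 + 11,714 + 10,030 = 40,877
60+: 4,755
Old-age dependency ratio = 4,755 / 40,877 × 100 = 11.6
Total dependency ratio = (15,353 + 4,755) / 40,877 × 100 = 20,108 / 40,877 × 100 = 49.2

Old-age dependency ratio: 11.6
Total dependency ratio: 49.2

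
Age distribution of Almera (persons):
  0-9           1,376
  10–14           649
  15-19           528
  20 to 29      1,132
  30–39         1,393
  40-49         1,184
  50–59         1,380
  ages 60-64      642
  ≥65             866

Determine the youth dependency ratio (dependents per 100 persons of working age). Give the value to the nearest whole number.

0–14: 1,376 + 649 = 2,025
15–64: 528 + 1,132 + 1,393 + 1,184 + 1,380 + 642 = 6,259
65+: 866
Youth dependency ratio = 2,025 / 6,259 × 100 = 32

Youth dependency ratio: 32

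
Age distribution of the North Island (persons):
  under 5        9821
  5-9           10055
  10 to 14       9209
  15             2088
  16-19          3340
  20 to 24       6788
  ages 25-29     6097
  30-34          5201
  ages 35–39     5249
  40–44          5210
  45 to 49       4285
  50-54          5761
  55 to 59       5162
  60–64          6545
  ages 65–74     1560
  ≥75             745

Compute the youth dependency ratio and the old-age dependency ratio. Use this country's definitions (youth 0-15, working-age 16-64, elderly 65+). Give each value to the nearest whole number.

0–15: 9821 + 10055 + 9209 + 2088 = 31173
16–64: 3340 + 6788 + 6097 + 5201 + 5249 + 5210 + 4285 + 5761 + 5162 + 6545 = 53638
65+: 1560 + 745 = 2305
Youth dependency ratio = 31173 / 53638 × 100 = 58
Old-age dependency ratio = 2305 / 53638 × 100 = 4

Youth dependency ratio: 58
Old-age dependency ratio: 4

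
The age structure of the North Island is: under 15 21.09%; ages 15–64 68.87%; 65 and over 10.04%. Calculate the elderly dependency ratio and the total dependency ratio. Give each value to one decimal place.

Old-age dependency ratio: 14.6
Total dependency ratio: 45.2

Old-age dependency ratio = 10.04 / 68.87 × 100 = 14.6
Total dependency ratio = (21.09 + 10.04) / 68.87 × 100 = 31.13 / 68.87 × 100 = 45.2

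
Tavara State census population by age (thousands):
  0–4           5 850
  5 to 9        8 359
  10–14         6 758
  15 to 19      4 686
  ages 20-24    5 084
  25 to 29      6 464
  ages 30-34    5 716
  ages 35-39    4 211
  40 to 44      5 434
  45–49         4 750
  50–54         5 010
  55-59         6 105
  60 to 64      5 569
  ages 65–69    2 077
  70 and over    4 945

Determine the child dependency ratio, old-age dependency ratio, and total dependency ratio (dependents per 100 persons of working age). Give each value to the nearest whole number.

0–14: 5 850 + 8 359 + 6 758 = 20 967
15–64: 4 686 + 5 084 + 6 464 + 5 716 + 4 211 + 5 434 + 4 750 + 5 010 + 6 105 + 5 569 = 53 029
65+: 2 077 + 4 945 = 7 022
Youth dependency ratio = 20 967 / 53 029 × 100 = 40
Old-age dependency ratio = 7 022 / 53 029 × 100 = 13
Total dependency ratio = (20 967 + 7 022) / 53 029 × 100 = 27 989 / 53 029 × 100 = 53

Youth dependency ratio: 40
Old-age dependency ratio: 13
Total dependency ratio: 53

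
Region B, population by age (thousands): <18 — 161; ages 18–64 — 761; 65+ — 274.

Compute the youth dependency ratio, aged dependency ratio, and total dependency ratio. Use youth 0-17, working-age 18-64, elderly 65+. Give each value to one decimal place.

Youth dependency ratio: 21.2
Old-age dependency ratio: 36.0
Total dependency ratio: 57.2

Youth dependency ratio = 161 / 761 × 100 = 21.2
Old-age dependency ratio = 274 / 761 × 100 = 36.0
Total dependency ratio = (161 + 274) / 761 × 100 = 435 / 761 × 100 = 57.2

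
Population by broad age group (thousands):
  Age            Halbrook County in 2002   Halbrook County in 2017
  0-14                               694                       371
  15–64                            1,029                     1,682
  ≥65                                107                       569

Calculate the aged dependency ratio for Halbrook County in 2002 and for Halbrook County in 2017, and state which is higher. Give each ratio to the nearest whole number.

Halbrook County in 2002: 107 / 1,029 × 100 = 10
Halbrook County in 2017: 569 / 1,682 × 100 = 34

Halbrook County in 2002: 10
Halbrook County in 2017: 34
Higher: Halbrook County in 2017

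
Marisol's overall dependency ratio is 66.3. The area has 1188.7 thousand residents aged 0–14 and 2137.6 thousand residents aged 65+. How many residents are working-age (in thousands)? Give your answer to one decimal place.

Total dependency ratio = (youth + elderly) / working-age × 100
66.3 = (1188.7 + 2137.6) / W × 100
⇒ 5017.0

Working-age: 5017.0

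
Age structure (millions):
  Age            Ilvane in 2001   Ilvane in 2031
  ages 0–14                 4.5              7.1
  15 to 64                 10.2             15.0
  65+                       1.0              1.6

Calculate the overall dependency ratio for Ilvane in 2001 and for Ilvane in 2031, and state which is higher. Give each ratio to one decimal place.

Ilvane in 2001: (4.5 + 1.0) / 10.2 × 100 = 5.5 / 10.2 × 100 = 53.9
Ilvane in 2031: (7.1 + 1.6) / 15.0 × 100 = 8.7 / 15.0 × 100 = 58.0

Ilvane in 2001: 53.9
Ilvane in 2031: 58.0
Higher: Ilvane in 2031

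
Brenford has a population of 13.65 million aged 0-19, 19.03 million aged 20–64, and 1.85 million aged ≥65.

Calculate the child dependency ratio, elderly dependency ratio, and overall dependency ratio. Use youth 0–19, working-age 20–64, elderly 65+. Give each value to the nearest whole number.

Youth dependency ratio = 13.65 / 19.03 × 100 = 72
Old-age dependency ratio = 1.85 / 19.03 × 100 = 10
Total dependency ratio = (13.65 + 1.85) / 19.03 × 100 = 15.50 / 19.03 × 100 = 81

Youth dependency ratio: 72
Old-age dependency ratio: 10
Total dependency ratio: 81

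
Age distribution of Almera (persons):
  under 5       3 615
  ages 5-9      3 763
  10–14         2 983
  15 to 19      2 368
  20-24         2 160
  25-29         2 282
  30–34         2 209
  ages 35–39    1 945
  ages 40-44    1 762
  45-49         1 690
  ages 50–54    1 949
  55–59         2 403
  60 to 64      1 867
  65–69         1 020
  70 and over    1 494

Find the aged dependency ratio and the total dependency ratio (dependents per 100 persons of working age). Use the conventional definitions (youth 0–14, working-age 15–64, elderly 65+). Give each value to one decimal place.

Old-age dependency ratio: 12.2
Total dependency ratio: 62.4

0–14: 3 615 + 3 763 + 2 983 = 10 361
15–64: 2 368 + 2 160 + 2 282 + 2 209 + 1 945 + 1 762 + 1 690 + 1 949 + 2 403 + 1 867 = 20 635
65+: 1 020 + 1 494 = 2 514
Old-age dependency ratio = 2 514 / 20 635 × 100 = 12.2
Total dependency ratio = (10 361 + 2 514) / 20 635 × 100 = 12 875 / 20 635 × 100 = 62.4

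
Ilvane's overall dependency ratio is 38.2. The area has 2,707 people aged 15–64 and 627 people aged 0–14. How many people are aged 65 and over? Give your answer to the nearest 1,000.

Aged 65 and over: 0

Total dependency ratio = (youth + elderly) / working-age × 100
38.2 = (627 + E) / 2,707 × 100
⇒ 0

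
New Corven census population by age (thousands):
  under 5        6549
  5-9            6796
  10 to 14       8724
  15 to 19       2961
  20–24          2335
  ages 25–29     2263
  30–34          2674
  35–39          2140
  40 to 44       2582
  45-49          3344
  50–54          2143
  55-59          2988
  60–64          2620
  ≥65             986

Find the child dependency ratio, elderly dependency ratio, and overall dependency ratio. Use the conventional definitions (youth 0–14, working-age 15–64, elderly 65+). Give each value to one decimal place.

0–14: 6549 + 6796 + 8724 = 22069
15–64: 2961 + 2335 + 2263 + 2674 + 2140 + 2582 + 3344 + 2143 + 2988 + 2620 = 26050
65+: 986
Youth dependency ratio = 22069 / 26050 × 100 = 84.7
Old-age dependency ratio = 986 / 26050 × 100 = 3.8
Total dependency ratio = (22069 + 986) / 26050 × 100 = 23055 / 26050 × 100 = 88.5

Youth dependency ratio: 84.7
Old-age dependency ratio: 3.8
Total dependency ratio: 88.5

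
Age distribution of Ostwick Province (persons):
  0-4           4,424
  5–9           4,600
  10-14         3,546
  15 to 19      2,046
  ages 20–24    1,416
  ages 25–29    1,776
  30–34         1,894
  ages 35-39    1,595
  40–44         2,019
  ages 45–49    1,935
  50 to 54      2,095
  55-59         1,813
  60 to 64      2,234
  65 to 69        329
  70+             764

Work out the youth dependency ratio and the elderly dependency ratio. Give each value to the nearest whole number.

Youth dependency ratio: 67
Old-age dependency ratio: 6

0–14: 4,424 + 4,600 + 3,546 = 12,570
15–64: 2,046 + 1,416 + 1,776 + 1,894 + 1,595 + 2,019 + 1,935 + 2,095 + 1,813 + 2,234 = 18,823
65+: 329 + 764 = 1,093
Youth dependency ratio = 12,570 / 18,823 × 100 = 67
Old-age dependency ratio = 1,093 / 18,823 × 100 = 6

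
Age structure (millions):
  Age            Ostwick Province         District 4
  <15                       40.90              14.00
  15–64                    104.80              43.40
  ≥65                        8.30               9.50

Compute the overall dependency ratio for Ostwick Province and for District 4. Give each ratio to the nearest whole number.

Ostwick Province: (40.90 + 8.30) / 104.80 × 100 = 49.20 / 104.80 × 100 = 47
District 4: (14.00 + 9.50) / 43.40 × 100 = 23.50 / 43.40 × 100 = 54

Ostwick Province: 47
District 4: 54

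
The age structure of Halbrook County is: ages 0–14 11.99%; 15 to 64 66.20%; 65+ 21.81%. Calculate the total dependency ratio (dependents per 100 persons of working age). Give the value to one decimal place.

Total dependency ratio: 51.1

Total dependency ratio = (11.99 + 21.81) / 66.20 × 100 = 33.80 / 66.20 × 100 = 51.1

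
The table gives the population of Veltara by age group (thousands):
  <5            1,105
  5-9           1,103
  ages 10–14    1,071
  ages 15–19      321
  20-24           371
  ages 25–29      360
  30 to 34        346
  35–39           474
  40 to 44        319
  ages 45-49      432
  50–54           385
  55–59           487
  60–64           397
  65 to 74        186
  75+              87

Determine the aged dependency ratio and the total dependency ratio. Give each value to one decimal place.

Old-age dependency ratio: 7.0
Total dependency ratio: 91.3

0–14: 1,105 + 1,103 + 1,071 = 3,279
15–64: 321 + 371 + 360 + 346 + 474 + 319 + 432 + 385 + 487 + 397 = 3,892
65+: 186 + 87 = 273
Old-age dependency ratio = 273 / 3,892 × 100 = 7.0
Total dependency ratio = (3,279 + 273) / 3,892 × 100 = 3,552 / 3,892 × 100 = 91.3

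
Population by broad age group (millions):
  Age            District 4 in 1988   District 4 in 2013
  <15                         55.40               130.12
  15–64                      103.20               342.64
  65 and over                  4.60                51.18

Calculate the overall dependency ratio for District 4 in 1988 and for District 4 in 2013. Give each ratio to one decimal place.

District 4 in 1988: 58.1
District 4 in 2013: 52.9

District 4 in 1988: (55.40 + 4.60) / 103.20 × 100 = 60.00 / 103.20 × 100 = 58.1
District 4 in 2013: (130.12 + 51.18) / 342.64 × 100 = 181.30 / 342.64 × 100 = 52.9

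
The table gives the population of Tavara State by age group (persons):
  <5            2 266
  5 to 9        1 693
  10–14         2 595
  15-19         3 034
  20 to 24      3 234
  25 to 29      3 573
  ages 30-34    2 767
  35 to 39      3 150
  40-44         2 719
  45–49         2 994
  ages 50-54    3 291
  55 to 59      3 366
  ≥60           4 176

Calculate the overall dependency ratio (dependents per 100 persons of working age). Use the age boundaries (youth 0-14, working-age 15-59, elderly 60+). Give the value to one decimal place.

Total dependency ratio: 38.1

0–14: 2 266 + 1 693 + 2 595 = 6 554
15–59: 3 034 + 3 234 + 3 573 + 2 767 + 3 150 + 2 719 + 2 994 + 3 291 + 3 366 = 28 128
60+: 4 176
Total dependency ratio = (6 554 + 4 176) / 28 128 × 100 = 10 730 / 28 128 × 100 = 38.1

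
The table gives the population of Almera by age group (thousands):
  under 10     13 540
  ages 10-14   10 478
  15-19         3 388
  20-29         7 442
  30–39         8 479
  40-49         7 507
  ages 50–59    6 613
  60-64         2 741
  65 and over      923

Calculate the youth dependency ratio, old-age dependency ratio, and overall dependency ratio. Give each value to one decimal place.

0–14: 13 540 + 10 478 = 24 018
15–64: 3 388 + 7 442 + 8 479 + 7 507 + 6 613 + 2 741 = 36 170
65+: 923
Youth dependency ratio = 24 018 / 36 170 × 100 = 66.4
Old-age dependency ratio = 923 / 36 170 × 100 = 2.6
Total dependency ratio = (24 018 + 923) / 36 170 × 100 = 24 941 / 36 170 × 100 = 69.0

Youth dependency ratio: 66.4
Old-age dependency ratio: 2.6
Total dependency ratio: 69.0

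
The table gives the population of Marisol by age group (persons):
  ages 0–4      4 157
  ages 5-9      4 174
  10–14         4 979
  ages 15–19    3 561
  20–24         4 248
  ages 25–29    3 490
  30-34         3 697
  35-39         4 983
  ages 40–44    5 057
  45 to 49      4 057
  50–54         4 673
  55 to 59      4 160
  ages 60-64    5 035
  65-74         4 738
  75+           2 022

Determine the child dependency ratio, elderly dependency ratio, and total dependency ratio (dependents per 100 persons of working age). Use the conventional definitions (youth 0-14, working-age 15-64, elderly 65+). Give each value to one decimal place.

0–14: 4 157 + 4 174 + 4 979 = 13 310
15–64: 3 561 + 4 248 + 3 490 + 3 697 + 4 983 + 5 057 + 4 057 + 4 673 + 4 160 + 5 035 = 42 961
65+: 4 738 + 2 022 = 6 760
Youth dependency ratio = 13 310 / 42 961 × 100 = 31.0
Old-age dependency ratio = 6 760 / 42 961 × 100 = 15.7
Total dependency ratio = (13 310 + 6 760) / 42 961 × 100 = 20 070 / 42 961 × 100 = 46.7

Youth dependency ratio: 31.0
Old-age dependency ratio: 15.7
Total dependency ratio: 46.7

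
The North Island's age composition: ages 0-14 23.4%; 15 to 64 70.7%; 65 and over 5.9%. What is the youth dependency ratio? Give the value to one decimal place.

Youth dependency ratio = 23.4 / 70.7 × 100 = 33.1

Youth dependency ratio: 33.1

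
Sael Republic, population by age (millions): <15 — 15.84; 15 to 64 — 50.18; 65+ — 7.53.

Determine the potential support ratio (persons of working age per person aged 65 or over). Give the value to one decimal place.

Potential support ratio = 50.18 / 7.53 = 6.7

Potential support ratio: 6.7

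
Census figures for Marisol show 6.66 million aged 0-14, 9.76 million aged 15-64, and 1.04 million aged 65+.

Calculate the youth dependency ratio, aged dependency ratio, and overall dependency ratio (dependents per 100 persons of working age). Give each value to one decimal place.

Youth dependency ratio: 68.2
Old-age dependency ratio: 10.7
Total dependency ratio: 78.9

Youth dependency ratio = 6.66 / 9.76 × 100 = 68.2
Old-age dependency ratio = 1.04 / 9.76 × 100 = 10.7
Total dependency ratio = (6.66 + 1.04) / 9.76 × 100 = 7.70 / 9.76 × 100 = 78.9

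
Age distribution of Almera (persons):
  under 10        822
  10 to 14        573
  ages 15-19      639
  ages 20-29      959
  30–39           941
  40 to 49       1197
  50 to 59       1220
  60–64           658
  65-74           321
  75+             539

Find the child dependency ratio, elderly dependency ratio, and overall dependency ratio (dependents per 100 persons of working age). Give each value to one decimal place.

Youth dependency ratio: 24.8
Old-age dependency ratio: 15.3
Total dependency ratio: 40.2

0–14: 822 + 573 = 1395
15–64: 639 + 959 + 941 + 1197 + 1220 + 658 = 5614
65+: 321 + 539 = 860
Youth dependency ratio = 1395 / 5614 × 100 = 24.8
Old-age dependency ratio = 860 / 5614 × 100 = 15.3
Total dependency ratio = (1395 + 860) / 5614 × 100 = 2255 / 5614 × 100 = 40.2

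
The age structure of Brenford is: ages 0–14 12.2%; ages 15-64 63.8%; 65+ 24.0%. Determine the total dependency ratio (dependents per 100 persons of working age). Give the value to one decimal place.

Total dependency ratio: 56.7

Total dependency ratio = (12.2 + 24.0) / 63.8 × 100 = 36.2 / 63.8 × 100 = 56.7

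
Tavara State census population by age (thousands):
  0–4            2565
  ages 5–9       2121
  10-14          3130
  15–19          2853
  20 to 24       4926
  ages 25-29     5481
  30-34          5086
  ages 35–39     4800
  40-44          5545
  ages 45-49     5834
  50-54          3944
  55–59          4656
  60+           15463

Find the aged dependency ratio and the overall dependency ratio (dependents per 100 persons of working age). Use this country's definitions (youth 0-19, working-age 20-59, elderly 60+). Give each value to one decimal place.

0–19: 2565 + 2121 + 3130 + 2853 = 10669
20–59: 4926 + 5481 + 5086 + 4800 + 5545 + 5834 + 3944 + 4656 = 40272
60+: 15463
Old-age dependency ratio = 15463 / 40272 × 100 = 38.4
Total dependency ratio = (10669 + 15463) / 40272 × 100 = 26132 / 40272 × 100 = 64.9

Old-age dependency ratio: 38.4
Total dependency ratio: 64.9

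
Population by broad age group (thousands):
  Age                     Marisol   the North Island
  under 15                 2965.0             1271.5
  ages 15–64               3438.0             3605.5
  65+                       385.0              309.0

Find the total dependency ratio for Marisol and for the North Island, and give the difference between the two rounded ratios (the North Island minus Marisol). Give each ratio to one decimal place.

Marisol: 97.4
the North Island: 43.8
Difference: -53.6

Marisol: (2965.0 + 385.0) / 3438.0 × 100 = 3350.0 / 3438.0 × 100 = 97.4
the North Island: (1271.5 + 309.0) / 3605.5 × 100 = 1580.5 / 3605.5 × 100 = 43.8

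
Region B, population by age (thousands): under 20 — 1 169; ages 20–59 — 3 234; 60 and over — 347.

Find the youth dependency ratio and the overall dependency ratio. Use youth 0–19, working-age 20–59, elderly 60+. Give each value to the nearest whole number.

Youth dependency ratio: 36
Total dependency ratio: 47

Youth dependency ratio = 1 169 / 3 234 × 100 = 36
Total dependency ratio = (1 169 + 347) / 3 234 × 100 = 1 516 / 3 234 × 100 = 47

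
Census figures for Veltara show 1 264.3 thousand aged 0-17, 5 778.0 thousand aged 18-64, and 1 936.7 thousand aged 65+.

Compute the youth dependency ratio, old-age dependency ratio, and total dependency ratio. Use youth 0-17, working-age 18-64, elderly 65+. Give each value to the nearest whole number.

Youth dependency ratio: 22
Old-age dependency ratio: 34
Total dependency ratio: 55

Youth dependency ratio = 1 264.3 / 5 778.0 × 100 = 22
Old-age dependency ratio = 1 936.7 / 5 778.0 × 100 = 34
Total dependency ratio = (1 264.3 + 1 936.7) / 5 778.0 × 100 = 3 201.0 / 5 778.0 × 100 = 55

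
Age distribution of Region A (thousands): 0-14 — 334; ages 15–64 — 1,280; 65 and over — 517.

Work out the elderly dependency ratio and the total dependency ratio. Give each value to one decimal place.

Old-age dependency ratio: 40.4
Total dependency ratio: 66.5

Old-age dependency ratio = 517 / 1,280 × 100 = 40.4
Total dependency ratio = (334 + 517) / 1,280 × 100 = 851 / 1,280 × 100 = 66.5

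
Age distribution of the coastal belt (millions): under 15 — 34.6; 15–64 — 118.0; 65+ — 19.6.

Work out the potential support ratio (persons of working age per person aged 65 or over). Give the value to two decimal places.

Potential support ratio = 118.0 / 19.6 = 6.02

Potential support ratio: 6.02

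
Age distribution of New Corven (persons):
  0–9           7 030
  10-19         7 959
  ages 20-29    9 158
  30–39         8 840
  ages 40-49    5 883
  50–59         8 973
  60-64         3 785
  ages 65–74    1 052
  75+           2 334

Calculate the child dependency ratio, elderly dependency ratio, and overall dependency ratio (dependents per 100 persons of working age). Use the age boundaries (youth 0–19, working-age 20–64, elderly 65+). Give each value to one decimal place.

Youth dependency ratio: 40.9
Old-age dependency ratio: 9.2
Total dependency ratio: 50.2

0–19: 7 030 + 7 959 = 14 989
20–64: 9 158 + 8 840 + 5 883 + 8 973 + 3 785 = 36 639
65+: 1 052 + 2 334 = 3 386
Youth dependency ratio = 14 989 / 36 639 × 100 = 40.9
Old-age dependency ratio = 3 386 / 36 639 × 100 = 9.2
Total dependency ratio = (14 989 + 3 386) / 36 639 × 100 = 18 375 / 36 639 × 100 = 50.2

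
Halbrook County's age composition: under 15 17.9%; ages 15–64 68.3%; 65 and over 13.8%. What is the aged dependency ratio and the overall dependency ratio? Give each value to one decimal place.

Old-age dependency ratio: 20.2
Total dependency ratio: 46.4

Old-age dependency ratio = 13.8 / 68.3 × 100 = 20.2
Total dependency ratio = (17.9 + 13.8) / 68.3 × 100 = 31.7 / 68.3 × 100 = 46.4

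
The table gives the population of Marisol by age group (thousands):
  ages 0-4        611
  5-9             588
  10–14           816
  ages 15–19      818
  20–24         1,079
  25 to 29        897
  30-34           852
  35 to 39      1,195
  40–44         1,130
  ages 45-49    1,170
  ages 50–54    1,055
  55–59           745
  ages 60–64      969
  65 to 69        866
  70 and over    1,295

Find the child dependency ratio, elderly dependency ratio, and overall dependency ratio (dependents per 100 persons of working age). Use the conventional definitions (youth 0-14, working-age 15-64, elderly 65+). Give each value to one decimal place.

Youth dependency ratio: 20.3
Old-age dependency ratio: 21.8
Total dependency ratio: 42.1

0–14: 611 + 588 + 816 = 2,015
15–64: 818 + 1,079 + 897 + 852 + 1,195 + 1,130 + 1,170 + 1,055 + 745 + 969 = 9,910
65+: 866 + 1,295 = 2,161
Youth dependency ratio = 2,015 / 9,910 × 100 = 20.3
Old-age dependency ratio = 2,161 / 9,910 × 100 = 21.8
Total dependency ratio = (2,015 + 2,161) / 9,910 × 100 = 4,176 / 9,910 × 100 = 42.1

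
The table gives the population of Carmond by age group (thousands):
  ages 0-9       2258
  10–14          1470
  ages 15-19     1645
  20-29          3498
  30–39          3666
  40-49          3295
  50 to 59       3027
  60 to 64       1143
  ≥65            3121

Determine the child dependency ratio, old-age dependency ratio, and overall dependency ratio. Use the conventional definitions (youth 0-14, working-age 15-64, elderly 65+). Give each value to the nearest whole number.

0–14: 2258 + 1470 = 3728
15–64: 1645 + 3498 + 3666 + 3295 + 3027 + 1143 = 16274
65+: 3121
Youth dependency ratio = 3728 / 16274 × 100 = 23
Old-age dependency ratio = 3121 / 16274 × 100 = 19
Total dependency ratio = (3728 + 3121) / 16274 × 100 = 6849 / 16274 × 100 = 42

Youth dependency ratio: 23
Old-age dependency ratio: 19
Total dependency ratio: 42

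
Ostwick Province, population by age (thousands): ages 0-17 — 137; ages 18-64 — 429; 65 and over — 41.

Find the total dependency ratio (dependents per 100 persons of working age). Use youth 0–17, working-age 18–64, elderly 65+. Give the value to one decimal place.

Total dependency ratio: 41.5

Total dependency ratio = (137 + 41) / 429 × 100 = 178 / 429 × 100 = 41.5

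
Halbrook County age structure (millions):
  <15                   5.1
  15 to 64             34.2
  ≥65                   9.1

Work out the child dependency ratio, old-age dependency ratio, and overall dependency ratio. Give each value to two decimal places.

Youth dependency ratio: 14.91
Old-age dependency ratio: 26.61
Total dependency ratio: 41.52

Youth dependency ratio = 5.1 / 34.2 × 100 = 14.91
Old-age dependency ratio = 9.1 / 34.2 × 100 = 26.61
Total dependency ratio = (5.1 + 9.1) / 34.2 × 100 = 14.2 / 34.2 × 100 = 41.52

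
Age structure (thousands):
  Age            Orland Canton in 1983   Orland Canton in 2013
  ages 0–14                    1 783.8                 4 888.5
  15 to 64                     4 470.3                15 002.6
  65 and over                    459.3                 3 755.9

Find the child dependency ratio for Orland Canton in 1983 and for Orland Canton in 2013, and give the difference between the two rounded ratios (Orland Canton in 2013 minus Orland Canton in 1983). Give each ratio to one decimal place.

Orland Canton in 1983: 39.9
Orland Canton in 2013: 32.6
Difference: -7.3

Orland Canton in 1983: 1 783.8 / 4 470.3 × 100 = 39.9
Orland Canton in 2013: 4 888.5 / 15 002.6 × 100 = 32.6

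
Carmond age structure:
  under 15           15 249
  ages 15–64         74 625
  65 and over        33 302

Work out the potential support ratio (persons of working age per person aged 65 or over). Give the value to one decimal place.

Potential support ratio: 2.2

Potential support ratio = 74 625 / 33 302 = 2.2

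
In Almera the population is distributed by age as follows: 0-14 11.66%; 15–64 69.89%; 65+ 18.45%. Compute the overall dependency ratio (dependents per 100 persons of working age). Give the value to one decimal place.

Total dependency ratio = (11.66 + 18.45) / 69.89 × 100 = 30.11 / 69.89 × 100 = 43.1

Total dependency ratio: 43.1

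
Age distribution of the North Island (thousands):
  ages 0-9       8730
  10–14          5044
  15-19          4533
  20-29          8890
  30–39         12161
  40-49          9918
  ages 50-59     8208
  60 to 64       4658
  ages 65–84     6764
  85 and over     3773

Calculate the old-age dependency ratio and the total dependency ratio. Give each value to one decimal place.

0–14: 8730 + 5044 = 13774
15–64: 4533 + 8890 + 12161 + 9918 + 8208 + 4658 = 48368
65+: 6764 + 3773 = 10537
Old-age dependency ratio = 10537 / 48368 × 100 = 21.8
Total dependency ratio = (13774 + 10537) / 48368 × 100 = 24311 / 48368 × 100 = 50.3

Old-age dependency ratio: 21.8
Total dependency ratio: 50.3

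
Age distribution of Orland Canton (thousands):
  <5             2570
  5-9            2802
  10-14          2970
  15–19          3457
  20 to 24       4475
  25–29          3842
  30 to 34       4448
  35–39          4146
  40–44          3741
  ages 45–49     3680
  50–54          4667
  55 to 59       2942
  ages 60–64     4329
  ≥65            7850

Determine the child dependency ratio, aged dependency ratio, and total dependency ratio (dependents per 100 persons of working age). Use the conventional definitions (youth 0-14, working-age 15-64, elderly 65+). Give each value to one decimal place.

0–14: 2570 + 2802 + 2970 = 8342
15–64: 3457 + 4475 + 3842 + 4448 + 4146 + 3741 + 3680 + 4667 + 2942 + 4329 = 39727
65+: 7850
Youth dependency ratio = 8342 / 39727 × 100 = 21.0
Old-age dependency ratio = 7850 / 39727 × 100 = 19.8
Total dependency ratio = (8342 + 7850) / 39727 × 100 = 16192 / 39727 × 100 = 40.8

Youth dependency ratio: 21.0
Old-age dependency ratio: 19.8
Total dependency ratio: 40.8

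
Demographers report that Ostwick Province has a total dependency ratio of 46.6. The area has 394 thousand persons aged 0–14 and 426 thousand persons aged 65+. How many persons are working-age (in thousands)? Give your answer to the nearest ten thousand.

Total dependency ratio = (youth + elderly) / working-age × 100
46.6 = (394 + 426) / W × 100
⇒ 1,760

Working-age: 1,760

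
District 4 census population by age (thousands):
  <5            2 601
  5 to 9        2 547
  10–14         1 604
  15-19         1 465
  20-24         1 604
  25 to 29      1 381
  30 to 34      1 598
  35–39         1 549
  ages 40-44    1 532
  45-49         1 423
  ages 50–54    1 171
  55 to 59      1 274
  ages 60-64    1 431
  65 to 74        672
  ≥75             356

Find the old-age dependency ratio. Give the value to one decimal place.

Old-age dependency ratio: 7.1

0–14: 2 601 + 2 547 + 1 604 = 6 752
15–64: 1 465 + 1 604 + 1 381 + 1 598 + 1 549 + 1 532 + 1 423 + 1 171 + 1 274 + 1 431 = 14 428
65+: 672 + 356 = 1 028
Old-age dependency ratio = 1 028 / 14 428 × 100 = 7.1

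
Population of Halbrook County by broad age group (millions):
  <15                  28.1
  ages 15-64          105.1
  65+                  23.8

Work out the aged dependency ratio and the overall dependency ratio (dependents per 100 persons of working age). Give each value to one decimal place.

Old-age dependency ratio = 23.8 / 105.1 × 100 = 22.6
Total dependency ratio = (28.1 + 23.8) / 105.1 × 100 = 51.9 / 105.1 × 100 = 49.4

Old-age dependency ratio: 22.6
Total dependency ratio: 49.4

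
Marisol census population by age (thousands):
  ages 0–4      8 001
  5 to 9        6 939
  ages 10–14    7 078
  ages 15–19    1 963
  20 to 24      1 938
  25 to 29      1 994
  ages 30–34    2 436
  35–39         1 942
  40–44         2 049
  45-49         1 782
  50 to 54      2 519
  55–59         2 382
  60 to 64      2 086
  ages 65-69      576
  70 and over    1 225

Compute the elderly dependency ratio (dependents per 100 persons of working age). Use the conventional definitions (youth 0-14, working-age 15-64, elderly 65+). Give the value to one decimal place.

0–14: 8 001 + 6 939 + 7 078 = 22 018
15–64: 1 963 + 1 938 + 1 994 + 2 436 + 1 942 + 2 049 + 1 782 + 2 519 + 2 382 + 2 086 = 21 091
65+: 576 + 1 225 = 1 801
Old-age dependency ratio = 1 801 / 21 091 × 100 = 8.5

Old-age dependency ratio: 8.5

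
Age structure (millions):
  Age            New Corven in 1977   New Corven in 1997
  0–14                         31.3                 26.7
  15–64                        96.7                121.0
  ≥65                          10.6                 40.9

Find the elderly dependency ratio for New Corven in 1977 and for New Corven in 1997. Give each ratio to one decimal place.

New Corven in 1977: 10.6 / 96.7 × 100 = 11.0
New Corven in 1997: 40.9 / 121.0 × 100 = 33.8

New Corven in 1977: 11.0
New Corven in 1997: 33.8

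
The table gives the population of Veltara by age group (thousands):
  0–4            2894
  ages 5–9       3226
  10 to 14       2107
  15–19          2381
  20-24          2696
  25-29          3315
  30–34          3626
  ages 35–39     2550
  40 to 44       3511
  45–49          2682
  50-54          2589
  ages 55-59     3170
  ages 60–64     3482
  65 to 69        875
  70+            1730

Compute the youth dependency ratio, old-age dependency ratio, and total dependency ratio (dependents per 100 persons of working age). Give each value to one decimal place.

0–14: 2894 + 3226 + 2107 = 8227
15–64: 2381 + 2696 + 3315 + 3626 + 2550 + 3511 + 2682 + 2589 + 3170 + 3482 = 30002
65+: 875 + 1730 = 2605
Youth dependency ratio = 8227 / 30002 × 100 = 27.4
Old-age dependency ratio = 2605 / 30002 × 100 = 8.7
Total dependency ratio = (8227 + 2605) / 30002 × 100 = 10832 / 30002 × 100 = 36.1

Youth dependency ratio: 27.4
Old-age dependency ratio: 8.7
Total dependency ratio: 36.1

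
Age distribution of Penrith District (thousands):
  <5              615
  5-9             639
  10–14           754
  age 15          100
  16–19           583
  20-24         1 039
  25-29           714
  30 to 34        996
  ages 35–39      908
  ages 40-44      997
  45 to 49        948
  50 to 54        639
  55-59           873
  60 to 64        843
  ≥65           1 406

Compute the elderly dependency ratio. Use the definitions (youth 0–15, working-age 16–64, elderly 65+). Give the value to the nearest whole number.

Old-age dependency ratio: 16

0–15: 615 + 639 + 754 + 100 = 2 108
16–64: 583 + 1 039 + 714 + 996 + 908 + 997 + 948 + 639 + 873 + 843 = 8 540
65+: 1 406
Old-age dependency ratio = 1 406 / 8 540 × 100 = 16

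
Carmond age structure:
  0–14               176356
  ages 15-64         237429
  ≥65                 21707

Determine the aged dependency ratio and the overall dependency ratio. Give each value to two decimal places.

Old-age dependency ratio: 9.14
Total dependency ratio: 83.42

Old-age dependency ratio = 21707 / 237429 × 100 = 9.14
Total dependency ratio = (176356 + 21707) / 237429 × 100 = 198063 / 237429 × 100 = 83.42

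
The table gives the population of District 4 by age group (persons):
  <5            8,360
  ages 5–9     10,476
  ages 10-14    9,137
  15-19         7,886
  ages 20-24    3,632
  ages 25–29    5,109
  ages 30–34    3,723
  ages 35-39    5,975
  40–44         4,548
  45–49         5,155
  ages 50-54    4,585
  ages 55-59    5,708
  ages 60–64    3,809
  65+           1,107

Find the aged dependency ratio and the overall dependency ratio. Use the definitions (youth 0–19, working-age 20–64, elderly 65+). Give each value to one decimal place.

0–19: 8,360 + 10,476 + 9,137 + 7,886 = 35,859
20–64: 3,632 + 5,109 + 3,723 + 5,975 + 4,548 + 5,155 + 4,585 + 5,708 + 3,809 = 42,244
65+: 1,107
Old-age dependency ratio = 1,107 / 42,244 × 100 = 2.6
Total dependency ratio = (35,859 + 1,107) / 42,244 × 100 = 36,966 / 42,244 × 100 = 87.5

Old-age dependency ratio: 2.6
Total dependency ratio: 87.5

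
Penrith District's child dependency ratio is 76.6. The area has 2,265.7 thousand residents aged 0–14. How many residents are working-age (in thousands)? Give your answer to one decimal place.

Youth dependency ratio = youth / working-age × 100
76.6 = 2,265.7 / W × 100
⇒ 2,957.8

Working-age: 2,957.8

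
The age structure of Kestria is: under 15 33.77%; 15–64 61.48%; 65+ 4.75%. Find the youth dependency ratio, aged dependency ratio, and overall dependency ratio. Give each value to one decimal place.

Youth dependency ratio = 33.77 / 61.48 × 100 = 54.9
Old-age dependency ratio = 4.75 / 61.48 × 100 = 7.7
Total dependency ratio = (33.77 + 4.75) / 61.48 × 100 = 38.52 / 61.48 × 100 = 62.7

Youth dependency ratio: 54.9
Old-age dependency ratio: 7.7
Total dependency ratio: 62.7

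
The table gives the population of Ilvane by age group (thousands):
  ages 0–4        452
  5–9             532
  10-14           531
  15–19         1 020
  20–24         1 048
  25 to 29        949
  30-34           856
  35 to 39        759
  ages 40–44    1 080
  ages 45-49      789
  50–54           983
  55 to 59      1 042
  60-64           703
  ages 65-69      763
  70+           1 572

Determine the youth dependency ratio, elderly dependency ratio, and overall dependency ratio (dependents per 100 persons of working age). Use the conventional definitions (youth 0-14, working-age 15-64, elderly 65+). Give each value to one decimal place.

Youth dependency ratio: 16.4
Old-age dependency ratio: 25.3
Total dependency ratio: 41.7

0–14: 452 + 532 + 531 = 1 515
15–64: 1 020 + 1 048 + 949 + 856 + 759 + 1 080 + 789 + 983 + 1 042 + 703 = 9 229
65+: 763 + 1 572 = 2 335
Youth dependency ratio = 1 515 / 9 229 × 100 = 16.4
Old-age dependency ratio = 2 335 / 9 229 × 100 = 25.3
Total dependency ratio = (1 515 + 2 335) / 9 229 × 100 = 3 850 / 9 229 × 100 = 41.7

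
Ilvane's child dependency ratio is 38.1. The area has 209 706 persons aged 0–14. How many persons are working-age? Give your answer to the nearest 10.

Working-age: 550 410

Youth dependency ratio = youth / working-age × 100
38.1 = 209 706 / W × 100
⇒ 550 410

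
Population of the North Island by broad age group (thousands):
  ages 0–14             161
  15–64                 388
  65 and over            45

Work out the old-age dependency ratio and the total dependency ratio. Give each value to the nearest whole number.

Old-age dependency ratio: 12
Total dependency ratio: 53

Old-age dependency ratio = 45 / 388 × 100 = 12
Total dependency ratio = (161 + 45) / 388 × 100 = 206 / 388 × 100 = 53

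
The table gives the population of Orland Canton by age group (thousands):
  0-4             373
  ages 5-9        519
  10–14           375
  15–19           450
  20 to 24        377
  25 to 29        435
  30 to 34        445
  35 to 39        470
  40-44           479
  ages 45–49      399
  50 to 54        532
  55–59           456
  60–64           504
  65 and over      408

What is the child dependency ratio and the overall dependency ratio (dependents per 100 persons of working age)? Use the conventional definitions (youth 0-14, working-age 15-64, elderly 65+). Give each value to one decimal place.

Youth dependency ratio: 27.9
Total dependency ratio: 36.8

0–14: 373 + 519 + 375 = 1,267
15–64: 450 + 377 + 435 + 445 + 470 + 479 + 399 + 532 + 456 + 504 = 4,547
65+: 408
Youth dependency ratio = 1,267 / 4,547 × 100 = 27.9
Total dependency ratio = (1,267 + 408) / 4,547 × 100 = 1,675 / 4,547 × 100 = 36.8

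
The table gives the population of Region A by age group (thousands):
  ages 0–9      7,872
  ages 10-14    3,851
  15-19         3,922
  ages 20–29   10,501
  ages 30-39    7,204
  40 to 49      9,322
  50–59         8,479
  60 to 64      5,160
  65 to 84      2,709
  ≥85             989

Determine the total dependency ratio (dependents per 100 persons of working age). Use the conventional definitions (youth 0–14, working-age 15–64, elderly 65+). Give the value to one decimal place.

0–14: 7,872 + 3,851 = 11,723
15–64: 3,922 + 10,501 + 7,204 + 9,322 + 8,479 + 5,160 = 44,588
65+: 2,709 + 989 = 3,698
Total dependency ratio = (11,723 + 3,698) / 44,588 × 100 = 15,421 / 44,588 × 100 = 34.6

Total dependency ratio: 34.6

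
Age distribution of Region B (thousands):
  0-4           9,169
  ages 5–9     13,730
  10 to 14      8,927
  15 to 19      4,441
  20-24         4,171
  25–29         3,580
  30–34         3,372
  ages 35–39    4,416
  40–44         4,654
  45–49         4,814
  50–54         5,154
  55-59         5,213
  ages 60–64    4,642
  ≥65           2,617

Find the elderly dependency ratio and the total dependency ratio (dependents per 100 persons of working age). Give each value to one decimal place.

0–14: 9,169 + 13,730 + 8,927 = 31,826
15–64: 4,441 + 4,171 + 3,580 + 3,372 + 4,416 + 4,654 + 4,814 + 5,154 + 5,213 + 4,642 = 44,457
65+: 2,617
Old-age dependency ratio = 2,617 / 44,457 × 100 = 5.9
Total dependency ratio = (31,826 + 2,617) / 44,457 × 100 = 34,443 / 44,457 × 100 = 77.5

Old-age dependency ratio: 5.9
Total dependency ratio: 77.5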